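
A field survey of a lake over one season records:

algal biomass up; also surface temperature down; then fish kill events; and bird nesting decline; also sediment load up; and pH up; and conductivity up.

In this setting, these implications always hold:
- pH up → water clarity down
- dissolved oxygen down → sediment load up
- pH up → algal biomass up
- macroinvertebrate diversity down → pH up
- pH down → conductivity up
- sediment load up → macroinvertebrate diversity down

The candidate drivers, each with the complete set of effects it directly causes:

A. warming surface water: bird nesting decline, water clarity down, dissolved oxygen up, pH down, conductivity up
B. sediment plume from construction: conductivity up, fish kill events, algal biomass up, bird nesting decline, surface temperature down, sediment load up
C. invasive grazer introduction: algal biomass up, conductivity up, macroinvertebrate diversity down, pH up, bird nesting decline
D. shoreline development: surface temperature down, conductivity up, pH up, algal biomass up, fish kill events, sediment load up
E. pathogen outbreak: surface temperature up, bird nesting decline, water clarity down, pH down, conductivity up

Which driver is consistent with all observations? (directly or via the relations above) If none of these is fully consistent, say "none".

B

For each candidate, compare predicted effects to what was observed:
(A) warming surface water — algal biomass up miss; surface temperature down miss; fish kill events miss; bird nesting decline match; sediment load up miss; pH up miss; conductivity up match
(B) sediment plume from construction — algal biomass up match; surface temperature down match; fish kill events match; bird nesting decline match; sediment load up match; pH up match (through sediment load up → macroinvertebrate diversity down → pH up); conductivity up match
(C) invasive grazer introduction — algal biomass up match; surface temperature down miss; fish kill events miss; bird nesting decline match; sediment load up miss; pH up match; conductivity up match
(D) shoreline development — does not account for bird nesting decline
(E) pathogen outbreak — fails on algal biomass up, surface temperature down, fish kill events, sediment load up, pH up (predicts surface temperature up, not surface temperature down; predicts pH down, not pH up)
(B) alone accounts for all the evidence.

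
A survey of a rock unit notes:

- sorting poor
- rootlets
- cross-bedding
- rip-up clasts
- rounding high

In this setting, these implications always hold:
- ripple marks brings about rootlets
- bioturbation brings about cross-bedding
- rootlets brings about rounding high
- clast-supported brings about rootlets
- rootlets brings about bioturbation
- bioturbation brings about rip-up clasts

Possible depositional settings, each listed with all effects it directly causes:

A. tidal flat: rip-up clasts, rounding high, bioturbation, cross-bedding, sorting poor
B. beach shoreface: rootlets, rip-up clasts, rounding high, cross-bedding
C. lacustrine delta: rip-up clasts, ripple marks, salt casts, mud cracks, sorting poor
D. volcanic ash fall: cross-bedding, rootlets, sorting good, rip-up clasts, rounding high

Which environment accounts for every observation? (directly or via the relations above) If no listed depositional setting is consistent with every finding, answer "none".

C

Checking each candidate against the observations:
(A) tidal flat — does not account for rootlets
(B) beach shoreface — sorting poor ✗; rootlets ✓; cross-bedding ✓; rip-up clasts ✓; rounding high ✓
(C) lacustrine delta — sorting poor ✓; rootlets ✓ (via ripple marks → rootlets); cross-bedding ✓ (via ripple marks → rootlets → bioturbation → cross-bedding); rip-up clasts ✓; rounding high ✓ (via ripple marks → rootlets → rounding high)
(D) volcanic ash fall — sorting poor ✗; rootlets ✓; cross-bedding ✓; rip-up clasts ✓; rounding high ✓
(C) is the only candidate with no mismatches.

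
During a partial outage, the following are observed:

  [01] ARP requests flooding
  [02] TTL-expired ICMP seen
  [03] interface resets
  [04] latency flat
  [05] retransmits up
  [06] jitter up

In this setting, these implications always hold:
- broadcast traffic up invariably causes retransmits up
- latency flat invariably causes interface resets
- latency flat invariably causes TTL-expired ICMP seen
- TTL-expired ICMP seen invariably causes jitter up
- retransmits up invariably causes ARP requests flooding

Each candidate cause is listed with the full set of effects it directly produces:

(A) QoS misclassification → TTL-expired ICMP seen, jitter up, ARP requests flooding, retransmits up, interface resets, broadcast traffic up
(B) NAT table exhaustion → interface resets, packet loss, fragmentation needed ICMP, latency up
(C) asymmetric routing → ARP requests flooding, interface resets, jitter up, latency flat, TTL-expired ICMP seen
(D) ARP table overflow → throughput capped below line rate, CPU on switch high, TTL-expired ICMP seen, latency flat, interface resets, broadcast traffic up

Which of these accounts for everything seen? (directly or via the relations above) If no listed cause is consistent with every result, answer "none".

D

Checking each candidate against the observations:
(A) QoS misclassification — does not account for latency flat
(B) NAT table exhaustion — ARP requests flooding NO; TTL-expired ICMP seen NO; interface resets yes; latency flat NO; retransmits up NO; jitter up NO
(C) asymmetric routing — does not account for retransmits up
(D) ARP table overflow — ARP requests flooding yes (through broadcast traffic up → retransmits up → ARP requests flooding); TTL-expired ICMP seen yes; interface resets yes; latency flat yes; retransmits up yes (through broadcast traffic up → retransmits up); jitter up yes (through TTL-expired ICMP seen → jitter up)
(D) alone accounts for all the evidence.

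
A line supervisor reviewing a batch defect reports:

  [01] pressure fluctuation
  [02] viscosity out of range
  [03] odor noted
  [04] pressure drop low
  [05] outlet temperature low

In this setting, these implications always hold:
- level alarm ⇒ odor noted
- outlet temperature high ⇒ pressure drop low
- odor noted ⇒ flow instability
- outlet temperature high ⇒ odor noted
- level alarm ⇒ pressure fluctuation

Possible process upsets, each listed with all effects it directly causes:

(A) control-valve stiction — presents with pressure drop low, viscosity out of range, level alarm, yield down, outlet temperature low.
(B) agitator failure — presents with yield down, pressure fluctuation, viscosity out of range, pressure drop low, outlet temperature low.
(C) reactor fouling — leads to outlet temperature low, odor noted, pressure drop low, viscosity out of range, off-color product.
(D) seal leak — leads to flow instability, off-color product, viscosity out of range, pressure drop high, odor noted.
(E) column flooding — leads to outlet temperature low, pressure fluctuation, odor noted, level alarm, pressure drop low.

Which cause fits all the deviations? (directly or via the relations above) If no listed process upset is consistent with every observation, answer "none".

A

Testing each hypothesis:
(A) control-valve stiction — accounts for every observation (pressure fluctuation through level alarm → pressure fluctuation)
(B) agitator failure — pressure fluctuation yes; viscosity out of range yes; odor noted NO; pressure drop low yes; outlet temperature low yes
(C) reactor fouling — does not account for pressure fluctuation
(D) seal leak — fails on pressure fluctuation, pressure drop low, outlet temperature low (predicts pressure drop high, not pressure drop low)
(E) column flooding — pressure fluctuation yes; viscosity out of range NO; odor noted yes; pressure drop low yes; outlet temperature low yes
(A) is the only candidate with no mismatches.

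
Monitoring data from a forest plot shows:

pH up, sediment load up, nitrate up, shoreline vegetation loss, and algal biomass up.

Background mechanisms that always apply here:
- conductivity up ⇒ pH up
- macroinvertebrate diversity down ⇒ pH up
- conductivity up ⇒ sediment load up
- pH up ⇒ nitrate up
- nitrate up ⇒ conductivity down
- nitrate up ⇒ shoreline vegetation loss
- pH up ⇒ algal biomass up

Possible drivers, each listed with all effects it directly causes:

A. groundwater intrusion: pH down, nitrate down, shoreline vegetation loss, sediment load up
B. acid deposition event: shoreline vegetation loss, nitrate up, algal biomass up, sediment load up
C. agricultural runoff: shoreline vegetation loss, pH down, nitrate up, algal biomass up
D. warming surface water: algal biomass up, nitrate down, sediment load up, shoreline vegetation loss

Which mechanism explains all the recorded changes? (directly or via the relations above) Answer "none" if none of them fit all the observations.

none

Testing each hypothesis:
(A) groundwater intrusion — pH up NO; sediment load up yes; nitrate up NO; shoreline vegetation loss yes; algal biomass up NO
(B) acid deposition event — does not account for pH up
(C) agricultural runoff — fails on pH up, sediment load up (predicts pH down, not pH up)
(D) warming surface water — fails on pH up, nitrate up (predicts nitrate down, not nitrate up)
Every candidate fails on at least one observation.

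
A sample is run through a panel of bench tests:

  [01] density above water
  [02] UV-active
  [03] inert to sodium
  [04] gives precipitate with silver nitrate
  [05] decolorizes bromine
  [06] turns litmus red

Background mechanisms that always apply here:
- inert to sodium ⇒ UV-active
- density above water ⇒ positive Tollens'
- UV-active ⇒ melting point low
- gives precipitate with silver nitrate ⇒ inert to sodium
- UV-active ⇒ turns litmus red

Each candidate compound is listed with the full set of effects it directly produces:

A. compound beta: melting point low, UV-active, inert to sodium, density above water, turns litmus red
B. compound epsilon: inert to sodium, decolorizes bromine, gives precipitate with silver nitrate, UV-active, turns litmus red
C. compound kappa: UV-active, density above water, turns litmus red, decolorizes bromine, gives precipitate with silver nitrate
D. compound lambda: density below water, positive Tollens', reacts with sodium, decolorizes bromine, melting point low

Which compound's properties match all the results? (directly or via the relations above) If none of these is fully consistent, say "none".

C

Per-candidate check:
(A) compound beta — density above water match; UV-active match; inert to sodium match; gives precipitate with silver nitrate miss; decolorizes bromine miss; turns litmus red match
(B) compound epsilon — does not account for density above water
(C) compound kappa — accounts for every observation (inert to sodium by gives precipitate with silver nitrate → inert to sodium)
(D) compound lambda — fails on density above water, UV-active, inert to sodium, gives precipitate with silver nitrate, turns litmus red (predicts density below water, not density above water; predicts reacts with sodium, not inert to sodium)
(C) is the only candidate with no mismatches.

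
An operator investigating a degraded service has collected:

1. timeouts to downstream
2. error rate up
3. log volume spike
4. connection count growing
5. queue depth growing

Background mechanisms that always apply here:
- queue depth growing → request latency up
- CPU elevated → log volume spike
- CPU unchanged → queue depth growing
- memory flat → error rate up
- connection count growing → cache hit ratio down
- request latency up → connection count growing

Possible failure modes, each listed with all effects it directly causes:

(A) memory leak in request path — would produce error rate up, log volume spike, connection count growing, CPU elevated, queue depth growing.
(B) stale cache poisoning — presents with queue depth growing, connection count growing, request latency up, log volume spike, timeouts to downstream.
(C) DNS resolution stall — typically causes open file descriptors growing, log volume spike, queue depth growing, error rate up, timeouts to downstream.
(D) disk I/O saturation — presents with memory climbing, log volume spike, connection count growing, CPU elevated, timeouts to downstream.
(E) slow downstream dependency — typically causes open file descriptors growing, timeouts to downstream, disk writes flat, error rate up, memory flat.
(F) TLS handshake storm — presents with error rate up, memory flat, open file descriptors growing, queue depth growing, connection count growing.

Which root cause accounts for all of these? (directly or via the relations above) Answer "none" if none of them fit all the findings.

For each candidate, compare predicted effects to what was observed:
(A) memory leak in request path — does not account for timeouts to downstream
(B) stale cache poisoning — timeouts to downstream +; error rate up -; log volume spike +; connection count growing +; queue depth growing +
(C) DNS resolution stall — accounts for every observation (connection count growing by queue depth growing → request latency up → connection count growing)
(D) disk I/O saturation — timeouts to downstream +; error rate up -; log volume spike +; connection count growing +; queue depth growing -
(E) slow downstream dependency — timeouts to downstream +; error rate up +; log volume spike -; connection count growing -; queue depth growing -
(F) TLS handshake storm — does not account for timeouts to downstream, log volume spike
(C) alone accounts for all the evidence.

C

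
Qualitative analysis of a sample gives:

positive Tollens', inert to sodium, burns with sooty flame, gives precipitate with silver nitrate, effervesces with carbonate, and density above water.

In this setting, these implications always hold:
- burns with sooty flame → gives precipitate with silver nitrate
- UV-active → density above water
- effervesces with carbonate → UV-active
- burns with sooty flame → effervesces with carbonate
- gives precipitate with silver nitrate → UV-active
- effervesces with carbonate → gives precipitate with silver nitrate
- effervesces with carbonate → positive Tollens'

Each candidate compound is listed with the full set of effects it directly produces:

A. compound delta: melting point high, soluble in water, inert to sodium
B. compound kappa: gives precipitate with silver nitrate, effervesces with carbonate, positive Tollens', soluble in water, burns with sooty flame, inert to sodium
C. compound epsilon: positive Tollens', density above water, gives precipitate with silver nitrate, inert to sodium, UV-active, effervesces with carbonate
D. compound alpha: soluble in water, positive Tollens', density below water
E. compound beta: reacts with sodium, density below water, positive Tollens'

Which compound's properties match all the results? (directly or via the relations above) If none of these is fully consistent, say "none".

Testing each hypothesis:
(A) compound delta — does not account for positive Tollens', burns with sooty flame, gives precipitate with silver nitrate, effervesces with carbonate, density above water
(B) compound kappa — accounts for every observation (density above water by gives precipitate with silver nitrate → UV-active → density above water)
(C) compound epsilon — does not account for burns with sooty flame
(D) compound alpha — positive Tollens' yes; inert to sodium NO; burns with sooty flame NO; gives precipitate with silver nitrate NO; effervesces with carbonate NO; density above water NO
(E) compound beta — fails on inert to sodium, burns with sooty flame, gives precipitate with silver nitrate, effervesces with carbonate, density above water (predicts reacts with sodium, not inert to sodium; predicts density below water, not density above water)
(B) is the only candidate with no mismatches.

B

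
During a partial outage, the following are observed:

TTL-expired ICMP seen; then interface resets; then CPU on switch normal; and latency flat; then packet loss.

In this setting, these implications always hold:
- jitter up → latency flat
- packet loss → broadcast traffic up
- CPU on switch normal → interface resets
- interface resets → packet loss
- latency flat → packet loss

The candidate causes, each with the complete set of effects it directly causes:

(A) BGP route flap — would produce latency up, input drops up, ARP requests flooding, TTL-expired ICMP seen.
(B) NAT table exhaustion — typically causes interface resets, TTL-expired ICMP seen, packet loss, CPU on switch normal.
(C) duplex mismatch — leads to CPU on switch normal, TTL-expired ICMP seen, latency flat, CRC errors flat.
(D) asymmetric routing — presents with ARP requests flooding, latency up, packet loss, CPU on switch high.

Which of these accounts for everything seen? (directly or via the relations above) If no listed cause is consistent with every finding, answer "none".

Checking each candidate against the observations:
(A) BGP route flap — TTL-expired ICMP seen ✓; interface resets ✗; CPU on switch normal ✗; latency flat ✗; packet loss ✗
(B) NAT table exhaustion — does not account for latency flat
(C) duplex mismatch — TTL-expired ICMP seen ✓; interface resets ✓ (via CPU on switch normal → interface resets); CPU on switch normal ✓; latency flat ✓; packet loss ✓ (via latency flat → packet loss)
(D) asymmetric routing — fails on TTL-expired ICMP seen, interface resets, CPU on switch normal, latency flat (predicts CPU on switch high, not CPU on switch normal; predicts latency up, not latency flat)
Only (C) is consistent with every observation.

C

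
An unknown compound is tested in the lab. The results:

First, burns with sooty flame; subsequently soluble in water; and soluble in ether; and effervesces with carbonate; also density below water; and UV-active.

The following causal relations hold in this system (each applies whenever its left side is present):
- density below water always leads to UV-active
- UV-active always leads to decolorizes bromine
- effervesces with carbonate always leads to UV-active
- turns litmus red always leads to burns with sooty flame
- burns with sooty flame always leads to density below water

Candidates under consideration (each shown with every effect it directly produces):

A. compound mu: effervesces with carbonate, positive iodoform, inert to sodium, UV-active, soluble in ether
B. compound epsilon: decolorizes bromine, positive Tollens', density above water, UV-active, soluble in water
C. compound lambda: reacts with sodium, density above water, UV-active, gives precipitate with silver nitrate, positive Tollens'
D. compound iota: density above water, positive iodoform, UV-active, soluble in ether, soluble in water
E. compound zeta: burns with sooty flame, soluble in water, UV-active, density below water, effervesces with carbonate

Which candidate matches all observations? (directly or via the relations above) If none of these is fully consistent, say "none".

For each candidate, compare predicted effects to what was observed:
(A) compound mu — burns with sooty flame NO; soluble in water NO; soluble in ether yes; effervesces with carbonate yes; density below water NO; UV-active yes
(B) compound epsilon — burns with sooty flame NO; soluble in water yes; soluble in ether NO; effervesces with carbonate NO; density below water NO; UV-active yes
(C) compound lambda — fails on burns with sooty flame, soluble in water, soluble in ether, effervesces with carbonate, density below water (predicts density above water, not density below water)
(D) compound iota — burns with sooty flame NO; soluble in water yes; soluble in ether yes; effervesces with carbonate NO; density below water NO; UV-active yes
(E) compound zeta — does not account for soluble in ether
None of the listed candidates fits everything.

none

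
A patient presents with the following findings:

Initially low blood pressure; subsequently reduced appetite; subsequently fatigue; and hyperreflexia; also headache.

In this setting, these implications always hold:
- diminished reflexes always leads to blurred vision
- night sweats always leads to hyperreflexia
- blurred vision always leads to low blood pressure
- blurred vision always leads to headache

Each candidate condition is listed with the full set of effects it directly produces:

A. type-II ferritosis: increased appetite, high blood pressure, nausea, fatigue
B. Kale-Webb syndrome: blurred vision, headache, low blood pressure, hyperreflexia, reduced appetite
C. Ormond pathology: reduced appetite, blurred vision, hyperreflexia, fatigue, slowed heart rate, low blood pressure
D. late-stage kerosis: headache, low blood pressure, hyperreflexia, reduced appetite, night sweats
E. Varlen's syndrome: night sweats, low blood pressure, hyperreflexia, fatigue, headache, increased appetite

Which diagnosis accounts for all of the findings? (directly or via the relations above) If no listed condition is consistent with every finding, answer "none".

C

Checking each candidate against the observations:
(A) type-II ferritosis — fails on low blood pressure, reduced appetite, hyperreflexia, headache (predicts high blood pressure, not low blood pressure; predicts increased appetite, not reduced appetite)
(B) Kale-Webb syndrome — does not account for fatigue
(C) Ormond pathology — low blood pressure match; reduced appetite match; fatigue match; hyperreflexia match; headache match (by blurred vision → headache)
(D) late-stage kerosis — does not account for fatigue
(E) Varlen's syndrome — fails on reduced appetite (predicts increased appetite, not reduced appetite)
Only (C) is consistent with every observation.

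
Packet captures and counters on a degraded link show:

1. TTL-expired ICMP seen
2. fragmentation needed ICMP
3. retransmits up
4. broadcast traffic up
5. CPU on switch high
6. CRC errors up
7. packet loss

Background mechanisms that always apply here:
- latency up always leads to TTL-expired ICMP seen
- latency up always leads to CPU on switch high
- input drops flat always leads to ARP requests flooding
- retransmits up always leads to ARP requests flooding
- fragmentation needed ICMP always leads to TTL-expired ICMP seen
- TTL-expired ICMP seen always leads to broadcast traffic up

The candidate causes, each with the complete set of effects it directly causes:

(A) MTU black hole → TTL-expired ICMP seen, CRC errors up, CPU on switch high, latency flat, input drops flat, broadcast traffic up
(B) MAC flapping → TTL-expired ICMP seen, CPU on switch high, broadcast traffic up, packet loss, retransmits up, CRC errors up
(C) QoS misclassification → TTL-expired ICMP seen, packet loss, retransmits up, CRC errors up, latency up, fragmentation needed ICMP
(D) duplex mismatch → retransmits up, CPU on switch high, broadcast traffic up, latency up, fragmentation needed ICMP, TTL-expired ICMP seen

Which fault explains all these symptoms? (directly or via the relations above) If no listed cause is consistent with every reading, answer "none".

C

For each candidate, compare predicted effects to what was observed:
(A) MTU black hole — does not account for fragmentation needed ICMP, retransmits up, packet loss
(B) MAC flapping — does not account for fragmentation needed ICMP
(C) QoS misclassification — accounts for every observation (broadcast traffic up by TTL-expired ICMP seen → broadcast traffic up)
(D) duplex mismatch — TTL-expired ICMP seen +; fragmentation needed ICMP +; retransmits up +; broadcast traffic up +; CPU on switch high +; CRC errors up -; packet loss -
(C) is the only candidate with no mismatches.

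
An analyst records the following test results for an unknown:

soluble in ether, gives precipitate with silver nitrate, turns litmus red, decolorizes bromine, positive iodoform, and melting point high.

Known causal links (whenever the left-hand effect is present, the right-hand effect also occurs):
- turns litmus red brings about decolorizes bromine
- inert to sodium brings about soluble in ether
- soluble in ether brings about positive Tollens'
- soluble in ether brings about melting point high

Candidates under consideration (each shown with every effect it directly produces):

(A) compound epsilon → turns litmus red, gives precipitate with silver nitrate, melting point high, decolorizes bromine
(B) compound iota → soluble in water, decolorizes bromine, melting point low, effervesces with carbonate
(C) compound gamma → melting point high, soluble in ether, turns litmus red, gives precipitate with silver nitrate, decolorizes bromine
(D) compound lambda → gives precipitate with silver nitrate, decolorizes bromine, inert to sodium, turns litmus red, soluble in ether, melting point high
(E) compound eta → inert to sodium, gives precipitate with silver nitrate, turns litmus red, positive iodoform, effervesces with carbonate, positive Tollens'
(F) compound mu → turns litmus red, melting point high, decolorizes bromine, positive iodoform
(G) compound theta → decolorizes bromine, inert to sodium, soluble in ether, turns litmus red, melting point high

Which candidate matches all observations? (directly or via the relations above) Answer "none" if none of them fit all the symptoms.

Per-candidate check:
(A) compound epsilon — does not account for soluble in ether, positive iodoform
(B) compound iota — soluble in ether -; gives precipitate with silver nitrate -; turns litmus red -; decolorizes bromine +; positive iodoform -; melting point high -
(C) compound gamma — soluble in ether +; gives precipitate with silver nitrate +; turns litmus red +; decolorizes bromine +; positive iodoform -; melting point high +
(D) compound lambda — soluble in ether +; gives precipitate with silver nitrate +; turns litmus red +; decolorizes bromine +; positive iodoform -; melting point high +
(E) compound eta — soluble in ether + (by inert to sodium → soluble in ether); gives precipitate with silver nitrate +; turns litmus red +; decolorizes bromine + (by turns litmus red → decolorizes bromine); positive iodoform +; melting point high + (by inert to sodium → soluble in ether → melting point high)
(F) compound mu — soluble in ether -; gives precipitate with silver nitrate -; turns litmus red +; decolorizes bromine +; positive iodoform +; melting point high +
(G) compound theta — soluble in ether +; gives precipitate with silver nitrate -; turns litmus red +; decolorizes bromine +; positive iodoform -; melting point high +
Only (E) is consistent with every observation.

E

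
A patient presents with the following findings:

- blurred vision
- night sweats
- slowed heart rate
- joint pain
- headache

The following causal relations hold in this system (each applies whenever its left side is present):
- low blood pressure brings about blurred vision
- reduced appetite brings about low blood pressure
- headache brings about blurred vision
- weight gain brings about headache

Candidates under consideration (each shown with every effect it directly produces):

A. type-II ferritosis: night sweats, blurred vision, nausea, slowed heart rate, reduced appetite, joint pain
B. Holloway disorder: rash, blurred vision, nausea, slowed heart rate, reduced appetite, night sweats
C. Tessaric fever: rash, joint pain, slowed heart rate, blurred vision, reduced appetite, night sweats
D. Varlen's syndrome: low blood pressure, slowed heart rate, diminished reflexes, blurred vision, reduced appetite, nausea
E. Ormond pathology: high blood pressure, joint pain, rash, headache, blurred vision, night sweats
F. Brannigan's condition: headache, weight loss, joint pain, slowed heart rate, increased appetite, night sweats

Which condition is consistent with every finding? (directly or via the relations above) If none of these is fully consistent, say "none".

F

Per-candidate check:
(A) type-II ferritosis — blurred vision ✓; night sweats ✓; slowed heart rate ✓; joint pain ✓; headache ✗
(B) Holloway disorder — blurred vision ✓; night sweats ✓; slowed heart rate ✓; joint pain ✗; headache ✗
(C) Tessaric fever — does not account for headache
(D) Varlen's syndrome — blurred vision ✓; night sweats ✗; slowed heart rate ✓; joint pain ✗; headache ✗
(E) Ormond pathology — blurred vision ✓; night sweats ✓; slowed heart rate ✗; joint pain ✓; headache ✓
(F) Brannigan's condition — accounts for every observation (blurred vision via headache → blurred vision)
(F) is the only candidate with no mismatches.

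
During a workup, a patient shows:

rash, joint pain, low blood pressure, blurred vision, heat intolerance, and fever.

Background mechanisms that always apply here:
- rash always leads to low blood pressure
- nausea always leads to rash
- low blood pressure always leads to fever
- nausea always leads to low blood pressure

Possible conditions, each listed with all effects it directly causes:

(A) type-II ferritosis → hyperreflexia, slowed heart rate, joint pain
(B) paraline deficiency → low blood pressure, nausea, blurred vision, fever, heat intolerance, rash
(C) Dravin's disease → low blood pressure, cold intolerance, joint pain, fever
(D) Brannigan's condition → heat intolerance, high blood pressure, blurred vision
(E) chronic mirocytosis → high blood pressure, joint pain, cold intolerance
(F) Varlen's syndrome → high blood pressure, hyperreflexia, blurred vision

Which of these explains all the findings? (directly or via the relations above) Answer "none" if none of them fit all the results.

none

Per-candidate check:
(A) type-II ferritosis — does not account for rash, low blood pressure, blurred vision, heat intolerance, fever
(B) paraline deficiency — does not account for joint pain
(C) Dravin's disease — rash NO; joint pain yes; low blood pressure yes; blurred vision NO; heat intolerance NO; fever yes
(D) Brannigan's condition — fails on rash, joint pain, low blood pressure, fever (predicts high blood pressure, not low blood pressure)
(E) chronic mirocytosis — rash NO; joint pain yes; low blood pressure NO; blurred vision NO; heat intolerance NO; fever NO
(F) Varlen's syndrome — fails on rash, joint pain, low blood pressure, heat intolerance, fever (predicts high blood pressure, not low blood pressure)
None of the listed candidates fits everything.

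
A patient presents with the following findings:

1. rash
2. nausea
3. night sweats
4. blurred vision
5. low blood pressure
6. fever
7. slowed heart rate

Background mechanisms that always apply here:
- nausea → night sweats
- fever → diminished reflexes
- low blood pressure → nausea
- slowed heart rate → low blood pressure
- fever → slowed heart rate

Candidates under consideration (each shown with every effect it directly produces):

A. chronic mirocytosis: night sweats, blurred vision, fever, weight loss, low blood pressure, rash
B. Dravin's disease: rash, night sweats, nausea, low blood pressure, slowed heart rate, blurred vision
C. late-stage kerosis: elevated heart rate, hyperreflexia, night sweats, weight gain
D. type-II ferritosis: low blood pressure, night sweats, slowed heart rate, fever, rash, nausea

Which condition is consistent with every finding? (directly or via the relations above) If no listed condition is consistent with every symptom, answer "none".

A

For each candidate, compare predicted effects to what was observed:
(A) chronic mirocytosis — rash ✓; nausea ✓ (via low blood pressure → nausea); night sweats ✓; blurred vision ✓; low blood pressure ✓; fever ✓; slowed heart rate ✓ (via fever → slowed heart rate)
(B) Dravin's disease — rash ✓; nausea ✓; night sweats ✓; blurred vision ✓; low blood pressure ✓; fever ✗; slowed heart rate ✓
(C) late-stage kerosis — fails on rash, nausea, blurred vision, low blood pressure, fever, slowed heart rate (predicts elevated heart rate, not slowed heart rate)
(D) type-II ferritosis — does not account for blurred vision
(A) alone accounts for all the evidence.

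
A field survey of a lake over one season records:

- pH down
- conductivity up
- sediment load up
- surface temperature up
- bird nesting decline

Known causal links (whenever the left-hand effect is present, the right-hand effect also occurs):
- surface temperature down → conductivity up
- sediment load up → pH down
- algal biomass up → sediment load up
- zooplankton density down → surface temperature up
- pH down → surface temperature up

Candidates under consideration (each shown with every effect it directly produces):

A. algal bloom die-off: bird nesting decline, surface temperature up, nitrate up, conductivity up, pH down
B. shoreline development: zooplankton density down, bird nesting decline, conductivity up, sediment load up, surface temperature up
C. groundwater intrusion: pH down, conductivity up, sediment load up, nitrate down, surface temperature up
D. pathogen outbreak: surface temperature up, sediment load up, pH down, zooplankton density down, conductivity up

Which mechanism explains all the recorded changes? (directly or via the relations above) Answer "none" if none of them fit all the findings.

Checking each candidate against the observations:
(A) algal bloom die-off — does not account for sediment load up
(B) shoreline development — pH down yes (through sediment load up → pH down); conductivity up yes; sediment load up yes; surface temperature up yes; bird nesting decline yes
(C) groundwater intrusion — does not account for bird nesting decline
(D) pathogen outbreak — pH down yes; conductivity up yes; sediment load up yes; surface temperature up yes; bird nesting decline NO
(B) is the only candidate with no mismatches.

B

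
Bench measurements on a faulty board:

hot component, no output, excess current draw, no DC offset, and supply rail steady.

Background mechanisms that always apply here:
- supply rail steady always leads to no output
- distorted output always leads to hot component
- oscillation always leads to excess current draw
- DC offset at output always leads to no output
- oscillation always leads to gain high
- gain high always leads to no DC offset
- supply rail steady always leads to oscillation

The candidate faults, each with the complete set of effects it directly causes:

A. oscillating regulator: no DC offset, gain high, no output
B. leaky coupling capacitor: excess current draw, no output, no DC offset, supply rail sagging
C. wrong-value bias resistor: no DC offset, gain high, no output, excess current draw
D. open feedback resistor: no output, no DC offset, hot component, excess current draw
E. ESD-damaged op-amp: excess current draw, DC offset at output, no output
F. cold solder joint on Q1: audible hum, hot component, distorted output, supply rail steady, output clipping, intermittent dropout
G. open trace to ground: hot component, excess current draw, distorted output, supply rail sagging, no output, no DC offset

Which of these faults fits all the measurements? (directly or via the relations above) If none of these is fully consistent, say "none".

F

For each candidate, compare predicted effects to what was observed:
(A) oscillating regulator — hot component -; no output +; excess current draw -; no DC offset +; supply rail steady -
(B) leaky coupling capacitor — hot component -; no output +; excess current draw +; no DC offset +; supply rail steady -
(C) wrong-value bias resistor — hot component -; no output +; excess current draw +; no DC offset +; supply rail steady -
(D) open feedback resistor — hot component +; no output +; excess current draw +; no DC offset +; supply rail steady -
(E) ESD-damaged op-amp — hot component -; no output +; excess current draw +; no DC offset -; supply rail steady -
(F) cold solder joint on Q1 — hot component +; no output + (through supply rail steady → no output); excess current draw + (through supply rail steady → oscillation → excess current draw); no DC offset + (through supply rail steady → oscillation → gain high → no DC offset); supply rail steady +
(G) open trace to ground — fails on supply rail steady (predicts supply rail sagging, not supply rail steady)
Only (F) is consistent with every observation.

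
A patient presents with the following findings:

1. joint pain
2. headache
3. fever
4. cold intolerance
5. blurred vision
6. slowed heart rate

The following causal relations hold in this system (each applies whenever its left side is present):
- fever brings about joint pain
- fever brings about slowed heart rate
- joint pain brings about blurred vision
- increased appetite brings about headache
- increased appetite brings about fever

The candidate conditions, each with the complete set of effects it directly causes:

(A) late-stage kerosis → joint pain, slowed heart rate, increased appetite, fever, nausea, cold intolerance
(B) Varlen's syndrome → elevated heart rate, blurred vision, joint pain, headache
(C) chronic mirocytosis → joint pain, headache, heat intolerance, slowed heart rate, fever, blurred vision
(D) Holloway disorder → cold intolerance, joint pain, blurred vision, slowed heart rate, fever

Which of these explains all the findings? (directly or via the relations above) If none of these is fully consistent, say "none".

For each candidate, compare predicted effects to what was observed:
(A) late-stage kerosis — joint pain match; headache match (through increased appetite → headache); fever match; cold intolerance match; blurred vision match (through joint pain → blurred vision); slowed heart rate match
(B) Varlen's syndrome — fails on fever, cold intolerance, slowed heart rate (predicts elevated heart rate, not slowed heart rate)
(C) chronic mirocytosis — joint pain match; headache match; fever match; cold intolerance miss; blurred vision match; slowed heart rate match
(D) Holloway disorder — joint pain match; headache miss; fever match; cold intolerance match; blurred vision match; slowed heart rate match
Only (A) is consistent with every observation.

A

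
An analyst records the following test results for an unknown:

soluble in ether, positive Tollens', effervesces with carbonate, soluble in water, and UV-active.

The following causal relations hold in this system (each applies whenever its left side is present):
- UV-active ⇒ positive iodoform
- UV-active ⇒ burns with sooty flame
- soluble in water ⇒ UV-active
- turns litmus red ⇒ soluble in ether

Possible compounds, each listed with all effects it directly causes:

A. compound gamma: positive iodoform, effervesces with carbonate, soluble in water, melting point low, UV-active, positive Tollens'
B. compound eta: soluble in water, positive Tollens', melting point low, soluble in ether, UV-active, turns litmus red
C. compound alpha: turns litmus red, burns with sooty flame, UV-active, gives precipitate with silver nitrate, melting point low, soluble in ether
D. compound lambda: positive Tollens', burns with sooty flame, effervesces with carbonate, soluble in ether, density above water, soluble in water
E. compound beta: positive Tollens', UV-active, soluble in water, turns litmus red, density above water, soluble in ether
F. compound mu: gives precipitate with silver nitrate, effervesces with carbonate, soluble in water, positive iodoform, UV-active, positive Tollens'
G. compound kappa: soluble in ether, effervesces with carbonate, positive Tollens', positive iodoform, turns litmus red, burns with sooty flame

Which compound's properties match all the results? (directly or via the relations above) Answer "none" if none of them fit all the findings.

D

Testing each hypothesis:
(A) compound gamma — does not account for soluble in ether
(B) compound eta — soluble in ether ✓; positive Tollens' ✓; effervesces with carbonate ✗; soluble in water ✓; UV-active ✓
(C) compound alpha — soluble in ether ✓; positive Tollens' ✗; effervesces with carbonate ✗; soluble in water ✗; UV-active ✓
(D) compound lambda — accounts for every observation (UV-active by soluble in water → UV-active)
(E) compound beta — does not account for effervesces with carbonate
(F) compound mu — does not account for soluble in ether
(G) compound kappa — does not account for soluble in water, UV-active
(D) is the only candidate with no mismatches.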